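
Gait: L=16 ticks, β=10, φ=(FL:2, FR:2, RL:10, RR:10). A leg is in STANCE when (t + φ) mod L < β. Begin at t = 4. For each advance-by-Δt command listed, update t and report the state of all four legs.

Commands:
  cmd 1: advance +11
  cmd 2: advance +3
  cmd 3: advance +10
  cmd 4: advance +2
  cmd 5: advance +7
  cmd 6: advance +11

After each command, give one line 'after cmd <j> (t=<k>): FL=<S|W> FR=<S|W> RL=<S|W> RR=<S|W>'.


after cmd 1 (t=15): FL=S FR=S RL=S RR=S
after cmd 2 (t=18): FL=S FR=S RL=W RR=W
after cmd 3 (t=28): FL=W FR=W RL=S RR=S
after cmd 4 (t=30): FL=S FR=S RL=S RR=S
after cmd 5 (t=37): FL=S FR=S RL=W RR=W
after cmd 6 (t=48): FL=S FR=S RL=W RR=W

start t=4: FL=S FR=S RL=W RR=W
cmd 1: advance +11 → t=15, phase=(1,1,9,9) → FL=S FR=S RL=S RR=S
cmd 2: advance +3 → t=18, phase=(4,4,12,12) → FL=S FR=S RL=W RR=W
cmd 3: advance +10 → t=28, phase=(14,14,6,6) → FL=W FR=W RL=S RR=S
cmd 4: advance +2 → t=30, phase=(0,0,8,8) → FL=S FR=S RL=S RR=S
cmd 5: advance +7 → t=37, phase=(7,7,15,15) → FL=S FR=S RL=W RR=W
cmd 6: advance +11 → t=48, phase=(2,2,10,10) → FL=S FR=S RL=W RR=W


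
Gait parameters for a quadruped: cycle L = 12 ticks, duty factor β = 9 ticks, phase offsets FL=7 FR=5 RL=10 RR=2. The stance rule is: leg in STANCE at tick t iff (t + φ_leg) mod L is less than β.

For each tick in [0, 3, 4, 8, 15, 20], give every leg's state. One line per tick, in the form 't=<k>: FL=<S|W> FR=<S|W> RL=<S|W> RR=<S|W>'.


t=0: phase=(7,5,10,2) vs β=9 → FL=S FR=S RL=W RR=S
t=3: phase=(10,8,1,5) vs β=9 → FL=W FR=S RL=S RR=S
t=4: phase=(11,9,2,6) vs β=9 → FL=W FR=W RL=S RR=S
t=8: phase=(3,1,6,10) vs β=9 → FL=S FR=S RL=S RR=W
t=15: phase=(10,8,1,5) vs β=9 → FL=W FR=S RL=S RR=S
t=20: phase=(3,1,6,10) vs β=9 → FL=S FR=S RL=S RR=W

t=0: FL=S FR=S RL=W RR=S
t=3: FL=W FR=S RL=S RR=S
t=4: FL=W FR=W RL=S RR=S
t=8: FL=S FR=S RL=S RR=W
t=15: FL=W FR=S RL=S RR=S
t=20: FL=S FR=S RL=S RR=W


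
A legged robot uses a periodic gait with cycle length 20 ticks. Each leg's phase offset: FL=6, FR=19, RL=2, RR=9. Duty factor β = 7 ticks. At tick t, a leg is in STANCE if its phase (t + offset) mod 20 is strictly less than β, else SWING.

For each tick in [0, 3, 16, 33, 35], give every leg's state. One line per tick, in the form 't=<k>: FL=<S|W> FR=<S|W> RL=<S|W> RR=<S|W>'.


t=0: phase=(6,19,2,9) vs β=7 → FL=S FR=W RL=S RR=W
t=3: phase=(9,2,5,12) vs β=7 → FL=W FR=S RL=S RR=W
t=16: phase=(2,15,18,5) vs β=7 → FL=S FR=W RL=W RR=S
t=33: phase=(19,12,15,2) vs β=7 → FL=W FR=W RL=W RR=S
t=35: phase=(1,14,17,4) vs β=7 → FL=S FR=W RL=W RR=S

t=0: FL=S FR=W RL=S RR=W
t=3: FL=W FR=S RL=S RR=W
t=16: FL=S FR=W RL=W RR=S
t=33: FL=W FR=W RL=W RR=S
t=35: FL=S FR=W RL=W RR=S


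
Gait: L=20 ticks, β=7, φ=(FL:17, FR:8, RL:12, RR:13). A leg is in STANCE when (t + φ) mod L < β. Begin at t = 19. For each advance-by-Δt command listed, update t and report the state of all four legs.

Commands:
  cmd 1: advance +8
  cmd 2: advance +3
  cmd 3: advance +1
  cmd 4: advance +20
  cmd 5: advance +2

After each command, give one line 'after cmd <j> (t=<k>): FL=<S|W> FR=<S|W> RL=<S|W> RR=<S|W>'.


after cmd 1 (t=27): FL=S FR=W RL=W RR=S
after cmd 2 (t=30): FL=W FR=W RL=S RR=S
after cmd 3 (t=31): FL=W FR=W RL=S RR=S
after cmd 4 (t=51): FL=W FR=W RL=S RR=S
after cmd 5 (t=53): FL=W FR=S RL=S RR=S

start t=19: FL=W FR=W RL=W RR=W
cmd 1: advance +8 → t=27, phase=(4,15,19,0) → FL=S FR=W RL=W RR=S
cmd 2: advance +3 → t=30, phase=(7,18,2,3) → FL=W FR=W RL=S RR=S
cmd 3: advance +1 → t=31, phase=(8,19,3,4) → FL=W FR=W RL=S RR=S
cmd 4: advance +20 → t=51, phase=(8,19,3,4) → FL=W FR=W RL=S RR=S
cmd 5: advance +2 → t=53, phase=(10,1,5,6) → FL=W FR=S RL=S RR=S


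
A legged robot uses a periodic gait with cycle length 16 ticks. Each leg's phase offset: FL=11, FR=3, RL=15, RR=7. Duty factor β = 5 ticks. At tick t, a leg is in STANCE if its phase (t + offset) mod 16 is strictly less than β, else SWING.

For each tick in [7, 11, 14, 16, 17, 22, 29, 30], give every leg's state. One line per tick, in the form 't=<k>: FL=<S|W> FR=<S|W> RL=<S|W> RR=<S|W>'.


t=7: phase=(2,10,6,14) vs β=5 → FL=S FR=W RL=W RR=W
t=11: phase=(6,14,10,2) vs β=5 → FL=W FR=W RL=W RR=S
t=14: phase=(9,1,13,5) vs β=5 → FL=W FR=S RL=W RR=W
t=16: phase=(11,3,15,7) vs β=5 → FL=W FR=S RL=W RR=W
t=17: phase=(12,4,0,8) vs β=5 → FL=W FR=S RL=S RR=W
t=22: phase=(1,9,5,13) vs β=5 → FL=S FR=W RL=W RR=W
t=29: phase=(8,0,12,4) vs β=5 → FL=W FR=S RL=W RR=S
t=30: phase=(9,1,13,5) vs β=5 → FL=W FR=S RL=W RR=W

t=7: FL=S FR=W RL=W RR=W
t=11: FL=W FR=W RL=W RR=S
t=14: FL=W FR=S RL=W RR=W
t=16: FL=W FR=S RL=W RR=W
t=17: FL=W FR=S RL=S RR=W
t=22: FL=S FR=W RL=W RR=W
t=29: FL=W FR=S RL=W RR=S
t=30: FL=W FR=S RL=W RR=W


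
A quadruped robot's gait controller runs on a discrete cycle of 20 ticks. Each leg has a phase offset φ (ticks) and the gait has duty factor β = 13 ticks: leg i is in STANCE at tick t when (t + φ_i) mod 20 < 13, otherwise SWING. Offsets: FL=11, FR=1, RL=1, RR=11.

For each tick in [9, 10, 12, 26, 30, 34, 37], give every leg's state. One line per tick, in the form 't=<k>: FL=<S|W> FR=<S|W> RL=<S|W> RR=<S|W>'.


t=9: FL=S FR=S RL=S RR=S
t=10: FL=S FR=S RL=S RR=S
t=12: FL=S FR=W RL=W RR=S
t=26: FL=W FR=S RL=S RR=W
t=30: FL=S FR=S RL=S RR=S
t=34: FL=S FR=W RL=W RR=S
t=37: FL=S FR=W RL=W RR=S

t=9: phase=(0,10,10,0) vs β=13 → FL=S FR=S RL=S RR=S
t=10: phase=(1,11,11,1) vs β=13 → FL=S FR=S RL=S RR=S
t=12: phase=(3,13,13,3) vs β=13 → FL=S FR=W RL=W RR=S
t=26: phase=(17,7,7,17) vs β=13 → FL=W FR=S RL=S RR=W
t=30: phase=(1,11,11,1) vs β=13 → FL=S FR=S RL=S RR=S
t=34: phase=(5,15,15,5) vs β=13 → FL=S FR=W RL=W RR=S
t=37: phase=(8,18,18,8) vs β=13 → FL=S FR=W RL=W RR=S


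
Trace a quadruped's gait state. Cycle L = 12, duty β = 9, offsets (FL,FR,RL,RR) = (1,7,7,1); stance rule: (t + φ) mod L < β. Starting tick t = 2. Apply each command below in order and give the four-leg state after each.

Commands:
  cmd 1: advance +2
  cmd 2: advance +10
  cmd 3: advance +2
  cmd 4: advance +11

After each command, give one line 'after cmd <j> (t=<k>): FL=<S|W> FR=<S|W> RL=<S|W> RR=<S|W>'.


after cmd 1 (t=4): FL=S FR=W RL=W RR=S
after cmd 2 (t=14): FL=S FR=W RL=W RR=S
after cmd 3 (t=16): FL=S FR=W RL=W RR=S
after cmd 4 (t=27): FL=S FR=W RL=W RR=S

start t=2: FL=S FR=W RL=W RR=S
cmd 1: advance +2 → t=4, phase=(5,11,11,5) → FL=S FR=W RL=W RR=S
cmd 2: advance +10 → t=14, phase=(3,9,9,3) → FL=S FR=W RL=W RR=S
cmd 3: advance +2 → t=16, phase=(5,11,11,5) → FL=S FR=W RL=W RR=S
cmd 4: advance +11 → t=27, phase=(4,10,10,4) → FL=S FR=W RL=W RR=S


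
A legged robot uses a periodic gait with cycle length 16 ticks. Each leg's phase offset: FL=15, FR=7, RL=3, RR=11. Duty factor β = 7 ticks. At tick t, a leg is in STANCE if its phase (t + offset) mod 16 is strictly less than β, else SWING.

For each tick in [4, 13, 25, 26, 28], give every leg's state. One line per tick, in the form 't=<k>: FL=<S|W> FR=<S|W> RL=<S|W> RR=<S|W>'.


t=4: phase=(3,11,7,15) vs β=7 → FL=S FR=W RL=W RR=W
t=13: phase=(12,4,0,8) vs β=7 → FL=W FR=S RL=S RR=W
t=25: phase=(8,0,12,4) vs β=7 → FL=W FR=S RL=W RR=S
t=26: phase=(9,1,13,5) vs β=7 → FL=W FR=S RL=W RR=S
t=28: phase=(11,3,15,7) vs β=7 → FL=W FR=S RL=W RR=W

t=4: FL=S FR=W RL=W RR=W
t=13: FL=W FR=S RL=S RR=W
t=25: FL=W FR=S RL=W RR=S
t=26: FL=W FR=S RL=W RR=S
t=28: FL=W FR=S RL=W RR=W


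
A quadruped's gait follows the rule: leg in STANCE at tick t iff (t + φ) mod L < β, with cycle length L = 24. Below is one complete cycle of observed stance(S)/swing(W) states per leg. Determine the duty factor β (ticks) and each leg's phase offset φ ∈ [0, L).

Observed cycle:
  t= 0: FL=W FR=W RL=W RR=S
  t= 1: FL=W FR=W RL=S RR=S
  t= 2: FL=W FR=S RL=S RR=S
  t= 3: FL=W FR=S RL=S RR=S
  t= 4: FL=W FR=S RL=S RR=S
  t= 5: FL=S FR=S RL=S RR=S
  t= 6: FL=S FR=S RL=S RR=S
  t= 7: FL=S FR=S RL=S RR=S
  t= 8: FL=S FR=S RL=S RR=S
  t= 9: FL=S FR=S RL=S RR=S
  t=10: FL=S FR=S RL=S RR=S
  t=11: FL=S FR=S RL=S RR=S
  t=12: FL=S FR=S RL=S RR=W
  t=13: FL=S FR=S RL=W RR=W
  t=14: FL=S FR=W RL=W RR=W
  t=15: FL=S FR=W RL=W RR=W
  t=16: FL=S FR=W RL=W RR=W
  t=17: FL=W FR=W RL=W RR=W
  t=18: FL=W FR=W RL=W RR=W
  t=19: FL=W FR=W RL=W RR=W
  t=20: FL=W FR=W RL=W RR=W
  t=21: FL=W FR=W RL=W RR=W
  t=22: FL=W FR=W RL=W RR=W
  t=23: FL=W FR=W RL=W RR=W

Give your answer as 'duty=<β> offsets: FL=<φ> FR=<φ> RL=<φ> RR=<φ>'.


duty=12 offsets: FL=19 FR=22 RL=23 RR=0

duty β = stance ticks per leg = 12
FL: stance ticks = 12; W→S at t=5 → φ=19
FR: stance ticks = 12; W→S at t=2 → φ=22
RL: stance ticks = 12; W→S at t=1 → φ=23
RR: stance ticks = 12; W→S at t=0 → φ=0


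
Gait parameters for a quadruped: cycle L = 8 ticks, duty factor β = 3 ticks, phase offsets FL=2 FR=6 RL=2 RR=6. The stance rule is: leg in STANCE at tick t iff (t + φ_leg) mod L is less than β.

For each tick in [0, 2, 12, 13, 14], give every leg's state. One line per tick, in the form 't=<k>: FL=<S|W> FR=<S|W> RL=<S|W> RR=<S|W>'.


t=0: phase=(2,6,2,6) vs β=3 → FL=S FR=W RL=S RR=W
t=2: phase=(4,0,4,0) vs β=3 → FL=W FR=S RL=W RR=S
t=12: phase=(6,2,6,2) vs β=3 → FL=W FR=S RL=W RR=S
t=13: phase=(7,3,7,3) vs β=3 → FL=W FR=W RL=W RR=W
t=14: phase=(0,4,0,4) vs β=3 → FL=S FR=W RL=S RR=W

t=0: FL=S FR=W RL=S RR=W
t=2: FL=W FR=S RL=W RR=S
t=12: FL=W FR=S RL=W RR=S
t=13: FL=W FR=W RL=W RR=W
t=14: FL=S FR=W RL=S RR=W


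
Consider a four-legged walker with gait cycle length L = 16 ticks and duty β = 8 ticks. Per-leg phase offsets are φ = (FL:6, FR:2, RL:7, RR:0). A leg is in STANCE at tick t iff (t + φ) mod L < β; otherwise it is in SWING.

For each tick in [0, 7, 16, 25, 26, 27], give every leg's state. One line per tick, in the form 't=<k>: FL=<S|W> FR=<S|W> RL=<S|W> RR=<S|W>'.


t=0: phase=(6,2,7,0) vs β=8 → FL=S FR=S RL=S RR=S
t=7: phase=(13,9,14,7) vs β=8 → FL=W FR=W RL=W RR=S
t=16: phase=(6,2,7,0) vs β=8 → FL=S FR=S RL=S RR=S
t=25: phase=(15,11,0,9) vs β=8 → FL=W FR=W RL=S RR=W
t=26: phase=(0,12,1,10) vs β=8 → FL=S FR=W RL=S RR=W
t=27: phase=(1,13,2,11) vs β=8 → FL=S FR=W RL=S RR=W

t=0: FL=S FR=S RL=S RR=S
t=7: FL=W FR=W RL=W RR=S
t=16: FL=S FR=S RL=S RR=S
t=25: FL=W FR=W RL=S RR=W
t=26: FL=S FR=W RL=S RR=W
t=27: FL=S FR=W RL=S RR=W


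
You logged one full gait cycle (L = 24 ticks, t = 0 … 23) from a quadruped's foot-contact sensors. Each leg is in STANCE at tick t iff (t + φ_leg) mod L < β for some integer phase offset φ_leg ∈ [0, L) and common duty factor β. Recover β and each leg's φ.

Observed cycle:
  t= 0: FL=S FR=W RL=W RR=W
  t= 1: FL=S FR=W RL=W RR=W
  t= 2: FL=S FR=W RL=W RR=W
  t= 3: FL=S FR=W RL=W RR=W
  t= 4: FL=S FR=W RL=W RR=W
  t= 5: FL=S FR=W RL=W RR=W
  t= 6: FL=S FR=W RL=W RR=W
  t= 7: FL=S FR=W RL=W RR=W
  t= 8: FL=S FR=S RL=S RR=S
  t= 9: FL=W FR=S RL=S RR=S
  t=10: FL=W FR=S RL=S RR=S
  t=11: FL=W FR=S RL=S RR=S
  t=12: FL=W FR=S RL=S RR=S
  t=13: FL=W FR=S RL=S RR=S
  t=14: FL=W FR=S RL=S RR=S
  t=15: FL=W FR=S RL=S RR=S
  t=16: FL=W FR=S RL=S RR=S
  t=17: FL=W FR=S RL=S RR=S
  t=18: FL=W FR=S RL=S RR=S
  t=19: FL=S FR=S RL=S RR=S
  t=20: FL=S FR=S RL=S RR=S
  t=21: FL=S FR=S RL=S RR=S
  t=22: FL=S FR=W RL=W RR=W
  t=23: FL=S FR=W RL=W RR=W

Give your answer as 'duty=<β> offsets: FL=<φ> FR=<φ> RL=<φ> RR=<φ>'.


duty=14 offsets: FL=5 FR=16 RL=16 RR=16

duty β = stance ticks per leg = 14
FL: stance ticks = 14; W→S at t=19 → φ=5
FR: stance ticks = 14; W→S at t=8 → φ=16
RL: stance ticks = 14; W→S at t=8 → φ=16
RR: stance ticks = 14; W→S at t=8 → φ=16


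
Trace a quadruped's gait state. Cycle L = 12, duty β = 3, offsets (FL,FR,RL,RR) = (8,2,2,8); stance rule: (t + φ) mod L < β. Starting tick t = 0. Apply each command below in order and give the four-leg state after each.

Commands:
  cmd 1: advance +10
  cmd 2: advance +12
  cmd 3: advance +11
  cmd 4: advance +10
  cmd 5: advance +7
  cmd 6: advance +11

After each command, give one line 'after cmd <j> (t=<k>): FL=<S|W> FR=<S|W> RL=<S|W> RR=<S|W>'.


after cmd 1 (t=10): FL=W FR=S RL=S RR=W
after cmd 2 (t=22): FL=W FR=S RL=S RR=W
after cmd 3 (t=33): FL=W FR=W RL=W RR=W
after cmd 4 (t=43): FL=W FR=W RL=W RR=W
after cmd 5 (t=50): FL=W FR=W RL=W RR=W
after cmd 6 (t=61): FL=W FR=W RL=W RR=W

start t=0: FL=W FR=S RL=S RR=W
cmd 1: advance +10 → t=10, phase=(6,0,0,6) → FL=W FR=S RL=S RR=W
cmd 2: advance +12 → t=22, phase=(6,0,0,6) → FL=W FR=S RL=S RR=W
cmd 3: advance +11 → t=33, phase=(5,11,11,5) → FL=W FR=W RL=W RR=W
cmd 4: advance +10 → t=43, phase=(3,9,9,3) → FL=W FR=W RL=W RR=W
cmd 5: advance +7 → t=50, phase=(10,4,4,10) → FL=W FR=W RL=W RR=W
cmd 6: advance +11 → t=61, phase=(9,3,3,9) → FL=W FR=W RL=W RR=W


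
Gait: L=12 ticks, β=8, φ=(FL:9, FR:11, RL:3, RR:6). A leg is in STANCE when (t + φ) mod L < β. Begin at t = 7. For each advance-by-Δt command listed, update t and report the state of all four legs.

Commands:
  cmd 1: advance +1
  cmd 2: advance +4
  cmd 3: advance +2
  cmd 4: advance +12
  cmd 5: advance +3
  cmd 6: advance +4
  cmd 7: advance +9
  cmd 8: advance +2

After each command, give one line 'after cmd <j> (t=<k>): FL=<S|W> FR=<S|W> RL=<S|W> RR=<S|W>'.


after cmd 1 (t=8): FL=S FR=S RL=W RR=S
after cmd 2 (t=12): FL=W FR=W RL=S RR=S
after cmd 3 (t=14): FL=W FR=S RL=S RR=W
after cmd 4 (t=26): FL=W FR=S RL=S RR=W
after cmd 5 (t=29): FL=S FR=S RL=W RR=W
after cmd 6 (t=33): FL=S FR=W RL=S RR=S
after cmd 7 (t=42): FL=S FR=S RL=W RR=S
after cmd 8 (t=44): FL=S FR=S RL=W RR=S

start t=7: FL=S FR=S RL=W RR=S
cmd 1: advance +1 → t=8, phase=(5,7,11,2) → FL=S FR=S RL=W RR=S
cmd 2: advance +4 → t=12, phase=(9,11,3,6) → FL=W FR=W RL=S RR=S
cmd 3: advance +2 → t=14, phase=(11,1,5,8) → FL=W FR=S RL=S RR=W
cmd 4: advance +12 → t=26, phase=(11,1,5,8) → FL=W FR=S RL=S RR=W
cmd 5: advance +3 → t=29, phase=(2,4,8,11) → FL=S FR=S RL=W RR=W
cmd 6: advance +4 → t=33, phase=(6,8,0,3) → FL=S FR=W RL=S RR=S
cmd 7: advance +9 → t=42, phase=(3,5,9,0) → FL=S FR=S RL=W RR=S
cmd 8: advance +2 → t=44, phase=(5,7,11,2) → FL=S FR=S RL=W RR=S


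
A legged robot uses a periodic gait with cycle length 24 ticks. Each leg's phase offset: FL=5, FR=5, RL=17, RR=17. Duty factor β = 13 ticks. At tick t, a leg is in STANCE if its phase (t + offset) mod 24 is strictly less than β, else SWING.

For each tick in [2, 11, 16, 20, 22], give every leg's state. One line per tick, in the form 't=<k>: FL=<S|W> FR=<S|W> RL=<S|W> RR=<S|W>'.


t=2: FL=S FR=S RL=W RR=W
t=11: FL=W FR=W RL=S RR=S
t=16: FL=W FR=W RL=S RR=S
t=20: FL=S FR=S RL=W RR=W
t=22: FL=S FR=S RL=W RR=W

t=2: phase=(7,7,19,19) vs β=13 → FL=S FR=S RL=W RR=W
t=11: phase=(16,16,4,4) vs β=13 → FL=W FR=W RL=S RR=S
t=16: phase=(21,21,9,9) vs β=13 → FL=W FR=W RL=S RR=S
t=20: phase=(1,1,13,13) vs β=13 → FL=S FR=S RL=W RR=W
t=22: phase=(3,3,15,15) vs β=13 → FL=S FR=S RL=W RR=W


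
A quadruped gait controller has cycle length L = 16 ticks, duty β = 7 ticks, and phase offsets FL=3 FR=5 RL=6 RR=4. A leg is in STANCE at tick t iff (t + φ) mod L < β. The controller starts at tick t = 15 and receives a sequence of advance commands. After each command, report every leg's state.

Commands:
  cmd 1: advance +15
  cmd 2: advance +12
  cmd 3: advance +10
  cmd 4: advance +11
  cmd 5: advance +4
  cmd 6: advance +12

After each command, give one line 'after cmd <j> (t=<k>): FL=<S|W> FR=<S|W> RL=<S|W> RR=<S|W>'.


start t=15: FL=S FR=S RL=S RR=S
cmd 1: advance +15 → t=30, phase=(1,3,4,2) → FL=S FR=S RL=S RR=S
cmd 2: advance +12 → t=42, phase=(13,15,0,14) → FL=W FR=W RL=S RR=W
cmd 3: advance +10 → t=52, phase=(7,9,10,8) → FL=W FR=W RL=W RR=W
cmd 4: advance +11 → t=63, phase=(2,4,5,3) → FL=S FR=S RL=S RR=S
cmd 5: advance +4 → t=67, phase=(6,8,9,7) → FL=S FR=W RL=W RR=W
cmd 6: advance +12 → t=79, phase=(2,4,5,3) → FL=S FR=S RL=S RR=S

after cmd 1 (t=30): FL=S FR=S RL=S RR=S
after cmd 2 (t=42): FL=W FR=W RL=S RR=W
after cmd 3 (t=52): FL=W FR=W RL=W RR=W
after cmd 4 (t=63): FL=S FR=S RL=S RR=S
after cmd 5 (t=67): FL=S FR=W RL=W RR=W
after cmd 6 (t=79): FL=S FR=S RL=S RR=S


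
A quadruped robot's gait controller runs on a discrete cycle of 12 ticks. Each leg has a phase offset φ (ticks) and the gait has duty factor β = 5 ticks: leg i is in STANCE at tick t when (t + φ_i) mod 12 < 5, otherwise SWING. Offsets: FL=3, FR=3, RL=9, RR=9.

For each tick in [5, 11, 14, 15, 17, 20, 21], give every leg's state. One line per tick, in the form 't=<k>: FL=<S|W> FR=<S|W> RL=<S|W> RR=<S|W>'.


t=5: FL=W FR=W RL=S RR=S
t=11: FL=S FR=S RL=W RR=W
t=14: FL=W FR=W RL=W RR=W
t=15: FL=W FR=W RL=S RR=S
t=17: FL=W FR=W RL=S RR=S
t=20: FL=W FR=W RL=W RR=W
t=21: FL=S FR=S RL=W RR=W

t=5: phase=(8,8,2,2) vs β=5 → FL=W FR=W RL=S RR=S
t=11: phase=(2,2,8,8) vs β=5 → FL=S FR=S RL=W RR=W
t=14: phase=(5,5,11,11) vs β=5 → FL=W FR=W RL=W RR=W
t=15: phase=(6,6,0,0) vs β=5 → FL=W FR=W RL=S RR=S
t=17: phase=(8,8,2,2) vs β=5 → FL=W FR=W RL=S RR=S
t=20: phase=(11,11,5,5) vs β=5 → FL=W FR=W RL=W RR=W
t=21: phase=(0,0,6,6) vs β=5 → FL=S FR=S RL=W RR=W


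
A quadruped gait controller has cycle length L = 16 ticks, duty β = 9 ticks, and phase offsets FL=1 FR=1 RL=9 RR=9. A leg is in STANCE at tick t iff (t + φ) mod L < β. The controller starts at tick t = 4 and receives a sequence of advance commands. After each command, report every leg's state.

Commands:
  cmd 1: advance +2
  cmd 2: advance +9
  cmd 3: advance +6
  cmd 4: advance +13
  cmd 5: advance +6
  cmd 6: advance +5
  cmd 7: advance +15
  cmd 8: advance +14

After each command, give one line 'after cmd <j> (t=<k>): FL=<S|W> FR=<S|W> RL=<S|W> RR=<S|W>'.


start t=4: FL=S FR=S RL=W RR=W
cmd 1: advance +2 → t=6, phase=(7,7,15,15) → FL=S FR=S RL=W RR=W
cmd 2: advance +9 → t=15, phase=(0,0,8,8) → FL=S FR=S RL=S RR=S
cmd 3: advance +6 → t=21, phase=(6,6,14,14) → FL=S FR=S RL=W RR=W
cmd 4: advance +13 → t=34, phase=(3,3,11,11) → FL=S FR=S RL=W RR=W
cmd 5: advance +6 → t=40, phase=(9,9,1,1) → FL=W FR=W RL=S RR=S
cmd 6: advance +5 → t=45, phase=(14,14,6,6) → FL=W FR=W RL=S RR=S
cmd 7: advance +15 → t=60, phase=(13,13,5,5) → FL=W FR=W RL=S RR=S
cmd 8: advance +14 → t=74, phase=(11,11,3,3) → FL=W FR=W RL=S RR=S

after cmd 1 (t=6): FL=S FR=S RL=W RR=W
after cmd 2 (t=15): FL=S FR=S RL=S RR=S
after cmd 3 (t=21): FL=S FR=S RL=W RR=W
after cmd 4 (t=34): FL=S FR=S RL=W RR=W
after cmd 5 (t=40): FL=W FR=W RL=S RR=S
after cmd 6 (t=45): FL=W FR=W RL=S RR=S
after cmd 7 (t=60): FL=W FR=W RL=S RR=S
after cmd 8 (t=74): FL=W FR=W RL=S RR=S


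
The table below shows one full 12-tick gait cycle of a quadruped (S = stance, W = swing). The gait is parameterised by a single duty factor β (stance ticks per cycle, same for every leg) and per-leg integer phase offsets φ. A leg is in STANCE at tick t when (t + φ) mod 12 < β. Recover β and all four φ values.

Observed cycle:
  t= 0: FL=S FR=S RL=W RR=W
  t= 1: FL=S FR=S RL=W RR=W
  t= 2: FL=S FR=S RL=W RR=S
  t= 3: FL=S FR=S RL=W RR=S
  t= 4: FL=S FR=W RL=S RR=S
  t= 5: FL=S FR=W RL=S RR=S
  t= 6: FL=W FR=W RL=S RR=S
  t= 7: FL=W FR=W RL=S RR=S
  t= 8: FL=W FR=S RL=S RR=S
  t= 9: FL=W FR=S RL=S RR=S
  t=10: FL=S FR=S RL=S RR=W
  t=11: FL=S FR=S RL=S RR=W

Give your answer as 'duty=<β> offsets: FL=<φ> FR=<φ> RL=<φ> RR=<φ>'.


duty=8 offsets: FL=2 FR=4 RL=8 RR=10

duty β = stance ticks per leg = 8
FL: stance ticks = 8; W→S at t=10 → φ=2
FR: stance ticks = 8; W→S at t=8 → φ=4
RL: stance ticks = 8; W→S at t=4 → φ=8
RR: stance ticks = 8; W→S at t=2 → φ=10


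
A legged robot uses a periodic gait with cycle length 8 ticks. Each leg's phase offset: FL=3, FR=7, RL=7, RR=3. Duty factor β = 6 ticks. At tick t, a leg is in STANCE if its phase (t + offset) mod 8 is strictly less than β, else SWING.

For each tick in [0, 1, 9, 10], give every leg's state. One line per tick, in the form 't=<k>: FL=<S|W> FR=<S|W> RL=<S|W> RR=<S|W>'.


t=0: FL=S FR=W RL=W RR=S
t=1: FL=S FR=S RL=S RR=S
t=9: FL=S FR=S RL=S RR=S
t=10: FL=S FR=S RL=S RR=S

t=0: phase=(3,7,7,3) vs β=6 → FL=S FR=W RL=W RR=S
t=1: phase=(4,0,0,4) vs β=6 → FL=S FR=S RL=S RR=S
t=9: phase=(4,0,0,4) vs β=6 → FL=S FR=S RL=S RR=S
t=10: phase=(5,1,1,5) vs β=6 → FL=S FR=S RL=S RR=S


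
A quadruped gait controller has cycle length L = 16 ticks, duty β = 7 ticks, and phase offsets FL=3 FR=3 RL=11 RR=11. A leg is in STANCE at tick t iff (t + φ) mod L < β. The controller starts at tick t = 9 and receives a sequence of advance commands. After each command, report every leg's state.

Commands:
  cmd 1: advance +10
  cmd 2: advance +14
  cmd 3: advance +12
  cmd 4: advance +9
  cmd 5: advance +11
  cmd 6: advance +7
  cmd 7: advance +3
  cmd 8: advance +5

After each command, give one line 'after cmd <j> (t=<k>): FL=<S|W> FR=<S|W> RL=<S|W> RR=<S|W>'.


after cmd 1 (t=19): FL=S FR=S RL=W RR=W
after cmd 2 (t=33): FL=S FR=S RL=W RR=W
after cmd 3 (t=45): FL=S FR=S RL=W RR=W
after cmd 4 (t=54): FL=W FR=W RL=S RR=S
after cmd 5 (t=65): FL=S FR=S RL=W RR=W
after cmd 6 (t=72): FL=W FR=W RL=S RR=S
after cmd 7 (t=75): FL=W FR=W RL=S RR=S
after cmd 8 (t=80): FL=S FR=S RL=W RR=W

start t=9: FL=W FR=W RL=S RR=S
cmd 1: advance +10 → t=19, phase=(6,6,14,14) → FL=S FR=S RL=W RR=W
cmd 2: advance +14 → t=33, phase=(4,4,12,12) → FL=S FR=S RL=W RR=W
cmd 3: advance +12 → t=45, phase=(0,0,8,8) → FL=S FR=S RL=W RR=W
cmd 4: advance +9 → t=54, phase=(9,9,1,1) → FL=W FR=W RL=S RR=S
cmd 5: advance +11 → t=65, phase=(4,4,12,12) → FL=S FR=S RL=W RR=W
cmd 6: advance +7 → t=72, phase=(11,11,3,3) → FL=W FR=W RL=S RR=S
cmd 7: advance +3 → t=75, phase=(14,14,6,6) → FL=W FR=W RL=S RR=S
cmd 8: advance +5 → t=80, phase=(3,3,11,11) → FL=S FR=S RL=W RR=W


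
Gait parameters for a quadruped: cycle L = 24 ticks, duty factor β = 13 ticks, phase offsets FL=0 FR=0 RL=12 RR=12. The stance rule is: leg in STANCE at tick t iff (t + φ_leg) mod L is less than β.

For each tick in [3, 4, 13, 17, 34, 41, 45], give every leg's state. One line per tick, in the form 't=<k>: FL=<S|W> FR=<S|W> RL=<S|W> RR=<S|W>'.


t=3: FL=S FR=S RL=W RR=W
t=4: FL=S FR=S RL=W RR=W
t=13: FL=W FR=W RL=S RR=S
t=17: FL=W FR=W RL=S RR=S
t=34: FL=S FR=S RL=W RR=W
t=41: FL=W FR=W RL=S RR=S
t=45: FL=W FR=W RL=S RR=S

t=3: phase=(3,3,15,15) vs β=13 → FL=S FR=S RL=W RR=W
t=4: phase=(4,4,16,16) vs β=13 → FL=S FR=S RL=W RR=W
t=13: phase=(13,13,1,1) vs β=13 → FL=W FR=W RL=S RR=S
t=17: phase=(17,17,5,5) vs β=13 → FL=W FR=W RL=S RR=S
t=34: phase=(10,10,22,22) vs β=13 → FL=S FR=S RL=W RR=W
t=41: phase=(17,17,5,5) vs β=13 → FL=W FR=W RL=S RR=S
t=45: phase=(21,21,9,9) vs β=13 → FL=W FR=W RL=S RR=S


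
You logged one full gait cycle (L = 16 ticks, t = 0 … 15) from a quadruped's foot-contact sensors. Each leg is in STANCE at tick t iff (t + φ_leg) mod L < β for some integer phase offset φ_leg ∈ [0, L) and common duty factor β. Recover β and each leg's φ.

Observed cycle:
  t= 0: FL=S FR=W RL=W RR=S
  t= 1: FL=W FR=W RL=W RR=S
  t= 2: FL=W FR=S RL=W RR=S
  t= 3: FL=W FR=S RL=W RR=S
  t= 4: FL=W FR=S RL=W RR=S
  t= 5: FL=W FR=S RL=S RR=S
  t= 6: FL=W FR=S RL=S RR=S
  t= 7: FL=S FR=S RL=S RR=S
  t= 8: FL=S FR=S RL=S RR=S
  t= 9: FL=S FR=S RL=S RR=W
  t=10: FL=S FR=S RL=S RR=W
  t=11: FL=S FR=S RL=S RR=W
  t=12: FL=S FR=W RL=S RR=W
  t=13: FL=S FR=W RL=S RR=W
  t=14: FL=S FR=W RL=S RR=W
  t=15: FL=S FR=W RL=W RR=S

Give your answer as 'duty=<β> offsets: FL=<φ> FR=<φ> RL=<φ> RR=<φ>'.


duty=10 offsets: FL=9 FR=14 RL=11 RR=1

duty β = stance ticks per leg = 10
FL: stance ticks = 10; W→S at t=7 → φ=9
FR: stance ticks = 10; W→S at t=2 → φ=14
RL: stance ticks = 10; W→S at t=5 → φ=11
RR: stance ticks = 10; W→S at t=15 → φ=1


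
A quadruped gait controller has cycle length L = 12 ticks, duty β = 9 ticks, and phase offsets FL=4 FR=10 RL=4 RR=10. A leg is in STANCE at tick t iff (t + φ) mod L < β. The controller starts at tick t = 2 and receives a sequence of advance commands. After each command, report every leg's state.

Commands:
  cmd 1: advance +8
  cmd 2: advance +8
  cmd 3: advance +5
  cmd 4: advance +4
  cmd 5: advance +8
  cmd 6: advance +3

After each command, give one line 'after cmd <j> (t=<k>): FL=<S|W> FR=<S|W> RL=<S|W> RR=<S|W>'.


start t=2: FL=S FR=S RL=S RR=S
cmd 1: advance +8 → t=10, phase=(2,8,2,8) → FL=S FR=S RL=S RR=S
cmd 2: advance +8 → t=18, phase=(10,4,10,4) → FL=W FR=S RL=W RR=S
cmd 3: advance +5 → t=23, phase=(3,9,3,9) → FL=S FR=W RL=S RR=W
cmd 4: advance +4 → t=27, phase=(7,1,7,1) → FL=S FR=S RL=S RR=S
cmd 5: advance +8 → t=35, phase=(3,9,3,9) → FL=S FR=W RL=S RR=W
cmd 6: advance +3 → t=38, phase=(6,0,6,0) → FL=S FR=S RL=S RR=S

after cmd 1 (t=10): FL=S FR=S RL=S RR=S
after cmd 2 (t=18): FL=W FR=S RL=W RR=S
after cmd 3 (t=23): FL=S FR=W RL=S RR=W
after cmd 4 (t=27): FL=S FR=S RL=S RR=S
after cmd 5 (t=35): FL=S FR=W RL=S RR=W
after cmd 6 (t=38): FL=S FR=S RL=S RR=S


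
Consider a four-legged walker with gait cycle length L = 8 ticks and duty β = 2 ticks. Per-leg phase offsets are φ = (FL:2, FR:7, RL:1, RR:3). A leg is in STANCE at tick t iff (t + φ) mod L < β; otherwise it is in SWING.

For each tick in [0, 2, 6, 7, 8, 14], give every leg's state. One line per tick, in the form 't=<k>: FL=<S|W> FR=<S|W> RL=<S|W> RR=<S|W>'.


t=0: FL=W FR=W RL=S RR=W
t=2: FL=W FR=S RL=W RR=W
t=6: FL=S FR=W RL=W RR=S
t=7: FL=S FR=W RL=S RR=W
t=8: FL=W FR=W RL=S RR=W
t=14: FL=S FR=W RL=W RR=S

t=0: phase=(2,7,1,3) vs β=2 → FL=W FR=W RL=S RR=W
t=2: phase=(4,1,3,5) vs β=2 → FL=W FR=S RL=W RR=W
t=6: phase=(0,5,7,1) vs β=2 → FL=S FR=W RL=W RR=S
t=7: phase=(1,6,0,2) vs β=2 → FL=S FR=W RL=S RR=W
t=8: phase=(2,7,1,3) vs β=2 → FL=W FR=W RL=S RR=W
t=14: phase=(0,5,7,1) vs β=2 → FL=S FR=W RL=W RR=S


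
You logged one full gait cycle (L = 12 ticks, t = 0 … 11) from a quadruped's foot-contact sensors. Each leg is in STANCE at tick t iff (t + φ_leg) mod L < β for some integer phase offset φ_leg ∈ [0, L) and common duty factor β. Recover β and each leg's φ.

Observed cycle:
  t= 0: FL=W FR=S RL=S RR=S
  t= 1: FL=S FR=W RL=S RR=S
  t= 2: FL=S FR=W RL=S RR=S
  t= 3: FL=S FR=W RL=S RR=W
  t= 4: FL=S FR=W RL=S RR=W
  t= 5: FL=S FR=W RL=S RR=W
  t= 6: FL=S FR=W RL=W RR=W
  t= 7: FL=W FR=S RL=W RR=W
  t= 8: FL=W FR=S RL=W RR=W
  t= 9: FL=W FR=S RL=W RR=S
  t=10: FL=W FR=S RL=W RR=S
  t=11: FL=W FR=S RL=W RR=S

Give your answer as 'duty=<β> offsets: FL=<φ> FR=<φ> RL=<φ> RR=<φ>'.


duty=6 offsets: FL=11 FR=5 RL=0 RR=3

duty β = stance ticks per leg = 6
FL: stance ticks = 6; W→S at t=1 → φ=11
FR: stance ticks = 6; W→S at t=7 → φ=5
RL: stance ticks = 6; W→S at t=0 → φ=0
RR: stance ticks = 6; W→S at t=9 → φ=3


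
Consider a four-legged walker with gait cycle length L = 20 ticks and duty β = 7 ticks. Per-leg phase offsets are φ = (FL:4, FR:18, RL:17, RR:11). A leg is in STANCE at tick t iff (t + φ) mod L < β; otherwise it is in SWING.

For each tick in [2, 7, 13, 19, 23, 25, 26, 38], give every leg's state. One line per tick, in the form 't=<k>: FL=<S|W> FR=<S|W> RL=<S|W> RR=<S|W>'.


t=2: phase=(6,0,19,13) vs β=7 → FL=S FR=S RL=W RR=W
t=7: phase=(11,5,4,18) vs β=7 → FL=W FR=S RL=S RR=W
t=13: phase=(17,11,10,4) vs β=7 → FL=W FR=W RL=W RR=S
t=19: phase=(3,17,16,10) vs β=7 → FL=S FR=W RL=W RR=W
t=23: phase=(7,1,0,14) vs β=7 → FL=W FR=S RL=S RR=W
t=25: phase=(9,3,2,16) vs β=7 → FL=W FR=S RL=S RR=W
t=26: phase=(10,4,3,17) vs β=7 → FL=W FR=S RL=S RR=W
t=38: phase=(2,16,15,9) vs β=7 → FL=S FR=W RL=W RR=W

t=2: FL=S FR=S RL=W RR=W
t=7: FL=W FR=S RL=S RR=W
t=13: FL=W FR=W RL=W RR=S
t=19: FL=S FR=W RL=W RR=W
t=23: FL=W FR=S RL=S RR=W
t=25: FL=W FR=S RL=S RR=W
t=26: FL=W FR=S RL=S RR=W
t=38: FL=S FR=W RL=W RR=W


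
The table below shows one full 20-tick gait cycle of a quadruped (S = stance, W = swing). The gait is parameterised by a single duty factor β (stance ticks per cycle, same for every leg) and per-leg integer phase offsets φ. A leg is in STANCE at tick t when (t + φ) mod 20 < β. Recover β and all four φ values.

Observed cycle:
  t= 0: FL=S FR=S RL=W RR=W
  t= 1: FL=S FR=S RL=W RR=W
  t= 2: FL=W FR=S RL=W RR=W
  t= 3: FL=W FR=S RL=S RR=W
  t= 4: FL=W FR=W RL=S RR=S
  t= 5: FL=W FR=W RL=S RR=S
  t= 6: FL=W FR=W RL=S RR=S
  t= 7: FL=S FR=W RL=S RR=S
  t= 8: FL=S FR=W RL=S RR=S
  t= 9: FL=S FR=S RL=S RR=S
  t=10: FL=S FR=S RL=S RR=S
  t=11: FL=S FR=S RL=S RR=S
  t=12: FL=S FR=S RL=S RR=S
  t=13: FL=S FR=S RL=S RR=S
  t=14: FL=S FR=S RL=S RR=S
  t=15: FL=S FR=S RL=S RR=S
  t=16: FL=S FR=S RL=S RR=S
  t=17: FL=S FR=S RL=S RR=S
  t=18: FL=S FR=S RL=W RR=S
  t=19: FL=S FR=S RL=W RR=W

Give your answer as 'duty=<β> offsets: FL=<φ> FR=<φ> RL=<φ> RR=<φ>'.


duty=15 offsets: FL=13 FR=11 RL=17 RR=16

duty β = stance ticks per leg = 15
FL: stance ticks = 15; W→S at t=7 → φ=13
FR: stance ticks = 15; W→S at t=9 → φ=11
RL: stance ticks = 15; W→S at t=3 → φ=17
RR: stance ticks = 15; W→S at t=4 → φ=16


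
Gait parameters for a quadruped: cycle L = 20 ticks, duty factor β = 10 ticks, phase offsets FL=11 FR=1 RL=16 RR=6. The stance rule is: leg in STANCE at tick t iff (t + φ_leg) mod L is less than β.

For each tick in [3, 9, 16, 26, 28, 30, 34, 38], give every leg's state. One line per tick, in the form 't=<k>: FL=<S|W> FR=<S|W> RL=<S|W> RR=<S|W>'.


t=3: FL=W FR=S RL=W RR=S
t=9: FL=S FR=W RL=S RR=W
t=16: FL=S FR=W RL=W RR=S
t=26: FL=W FR=S RL=S RR=W
t=28: FL=W FR=S RL=S RR=W
t=30: FL=S FR=W RL=S RR=W
t=34: FL=S FR=W RL=W RR=S
t=38: FL=S FR=W RL=W RR=S

t=3: phase=(14,4,19,9) vs β=10 → FL=W FR=S RL=W RR=S
t=9: phase=(0,10,5,15) vs β=10 → FL=S FR=W RL=S RR=W
t=16: phase=(7,17,12,2) vs β=10 → FL=S FR=W RL=W RR=S
t=26: phase=(17,7,2,12) vs β=10 → FL=W FR=S RL=S RR=W
t=28: phase=(19,9,4,14) vs β=10 → FL=W FR=S RL=S RR=W
t=30: phase=(1,11,6,16) vs β=10 → FL=S FR=W RL=S RR=W
t=34: phase=(5,15,10,0) vs β=10 → FL=S FR=W RL=W RR=S
t=38: phase=(9,19,14,4) vs β=10 → FL=S FR=W RL=W RR=S


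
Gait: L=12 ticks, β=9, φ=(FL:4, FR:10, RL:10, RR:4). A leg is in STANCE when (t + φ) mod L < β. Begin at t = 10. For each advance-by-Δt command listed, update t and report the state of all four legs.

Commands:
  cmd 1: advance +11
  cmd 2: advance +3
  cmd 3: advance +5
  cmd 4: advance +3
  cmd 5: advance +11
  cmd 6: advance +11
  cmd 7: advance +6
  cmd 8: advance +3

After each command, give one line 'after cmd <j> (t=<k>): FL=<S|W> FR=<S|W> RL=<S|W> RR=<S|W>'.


after cmd 1 (t=21): FL=S FR=S RL=S RR=S
after cmd 2 (t=24): FL=S FR=W RL=W RR=S
after cmd 3 (t=29): FL=W FR=S RL=S RR=W
after cmd 4 (t=32): FL=S FR=S RL=S RR=S
after cmd 5 (t=43): FL=W FR=S RL=S RR=W
after cmd 6 (t=54): FL=W FR=S RL=S RR=W
after cmd 7 (t=60): FL=S FR=W RL=W RR=S
after cmd 8 (t=63): FL=S FR=S RL=S RR=S

start t=10: FL=S FR=S RL=S RR=S
cmd 1: advance +11 → t=21, phase=(1,7,7,1) → FL=S FR=S RL=S RR=S
cmd 2: advance +3 → t=24, phase=(4,10,10,4) → FL=S FR=W RL=W RR=S
cmd 3: advance +5 → t=29, phase=(9,3,3,9) → FL=W FR=S RL=S RR=W
cmd 4: advance +3 → t=32, phase=(0,6,6,0) → FL=S FR=S RL=S RR=S
cmd 5: advance +11 → t=43, phase=(11,5,5,11) → FL=W FR=S RL=S RR=W
cmd 6: advance +11 → t=54, phase=(10,4,4,10) → FL=W FR=S RL=S RR=W
cmd 7: advance +6 → t=60, phase=(4,10,10,4) → FL=S FR=W RL=W RR=S
cmd 8: advance +3 → t=63, phase=(7,1,1,7) → FL=S FR=S RL=S RR=S


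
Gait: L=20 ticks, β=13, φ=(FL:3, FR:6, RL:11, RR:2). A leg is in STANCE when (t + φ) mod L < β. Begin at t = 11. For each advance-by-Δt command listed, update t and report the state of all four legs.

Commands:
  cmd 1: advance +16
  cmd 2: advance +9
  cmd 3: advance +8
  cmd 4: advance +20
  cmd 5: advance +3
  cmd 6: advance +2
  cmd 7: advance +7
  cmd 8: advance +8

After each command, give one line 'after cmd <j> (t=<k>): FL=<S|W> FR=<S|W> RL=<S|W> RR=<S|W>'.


start t=11: FL=W FR=W RL=S RR=W
cmd 1: advance +16 → t=27, phase=(10,13,18,9) → FL=S FR=W RL=W RR=S
cmd 2: advance +9 → t=36, phase=(19,2,7,18) → FL=W FR=S RL=S RR=W
cmd 3: advance +8 → t=44, phase=(7,10,15,6) → FL=S FR=S RL=W RR=S
cmd 4: advance +20 → t=64, phase=(7,10,15,6) → FL=S FR=S RL=W RR=S
cmd 5: advance +3 → t=67, phase=(10,13,18,9) → FL=S FR=W RL=W RR=S
cmd 6: advance +2 → t=69, phase=(12,15,0,11) → FL=S FR=W RL=S RR=S
cmd 7: advance +7 → t=76, phase=(19,2,7,18) → FL=W FR=S RL=S RR=W
cmd 8: advance +8 → t=84, phase=(7,10,15,6) → FL=S FR=S RL=W RR=S

after cmd 1 (t=27): FL=S FR=W RL=W RR=S
after cmd 2 (t=36): FL=W FR=S RL=S RR=W
after cmd 3 (t=44): FL=S FR=S RL=W RR=S
after cmd 4 (t=64): FL=S FR=S RL=W RR=S
after cmd 5 (t=67): FL=S FR=W RL=W RR=S
after cmd 6 (t=69): FL=S FR=W RL=S RR=S
after cmd 7 (t=76): FL=W FR=S RL=S RR=W
after cmd 8 (t=84): FL=S FR=S RL=W RR=S


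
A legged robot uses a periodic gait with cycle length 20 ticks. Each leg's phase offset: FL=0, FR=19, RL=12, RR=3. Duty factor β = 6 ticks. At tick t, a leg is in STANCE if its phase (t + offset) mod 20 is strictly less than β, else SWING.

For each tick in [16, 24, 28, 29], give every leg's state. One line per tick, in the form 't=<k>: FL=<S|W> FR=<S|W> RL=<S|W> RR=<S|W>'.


t=16: FL=W FR=W RL=W RR=W
t=24: FL=S FR=S RL=W RR=W
t=28: FL=W FR=W RL=S RR=W
t=29: FL=W FR=W RL=S RR=W

t=16: phase=(16,15,8,19) vs β=6 → FL=W FR=W RL=W RR=W
t=24: phase=(4,3,16,7) vs β=6 → FL=S FR=S RL=W RR=W
t=28: phase=(8,7,0,11) vs β=6 → FL=W FR=W RL=S RR=W
t=29: phase=(9,8,1,12) vs β=6 → FL=W FR=W RL=S RR=W


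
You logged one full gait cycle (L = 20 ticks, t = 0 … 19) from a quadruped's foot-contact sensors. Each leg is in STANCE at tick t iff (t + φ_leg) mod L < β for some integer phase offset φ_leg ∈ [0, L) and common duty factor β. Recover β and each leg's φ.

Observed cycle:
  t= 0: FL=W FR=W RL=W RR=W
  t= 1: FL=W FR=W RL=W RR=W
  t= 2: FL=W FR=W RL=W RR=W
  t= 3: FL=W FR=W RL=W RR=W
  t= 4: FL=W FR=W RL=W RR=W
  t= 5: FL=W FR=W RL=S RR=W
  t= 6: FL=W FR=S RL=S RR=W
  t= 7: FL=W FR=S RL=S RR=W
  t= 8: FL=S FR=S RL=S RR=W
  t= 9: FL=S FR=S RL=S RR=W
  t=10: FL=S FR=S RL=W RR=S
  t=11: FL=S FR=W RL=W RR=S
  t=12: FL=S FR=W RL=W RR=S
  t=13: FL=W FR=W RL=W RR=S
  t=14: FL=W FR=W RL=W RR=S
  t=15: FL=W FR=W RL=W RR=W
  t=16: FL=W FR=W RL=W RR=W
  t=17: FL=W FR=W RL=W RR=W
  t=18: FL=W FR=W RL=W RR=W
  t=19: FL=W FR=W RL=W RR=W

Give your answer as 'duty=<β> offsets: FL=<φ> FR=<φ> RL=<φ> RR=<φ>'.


duty=5 offsets: FL=12 FR=14 RL=15 RR=10

duty β = stance ticks per leg = 5
FL: stance ticks = 5; W→S at t=8 → φ=12
FR: stance ticks = 5; W→S at t=6 → φ=14
RL: stance ticks = 5; W→S at t=5 → φ=15
RR: stance ticks = 5; W→S at t=10 → φ=10


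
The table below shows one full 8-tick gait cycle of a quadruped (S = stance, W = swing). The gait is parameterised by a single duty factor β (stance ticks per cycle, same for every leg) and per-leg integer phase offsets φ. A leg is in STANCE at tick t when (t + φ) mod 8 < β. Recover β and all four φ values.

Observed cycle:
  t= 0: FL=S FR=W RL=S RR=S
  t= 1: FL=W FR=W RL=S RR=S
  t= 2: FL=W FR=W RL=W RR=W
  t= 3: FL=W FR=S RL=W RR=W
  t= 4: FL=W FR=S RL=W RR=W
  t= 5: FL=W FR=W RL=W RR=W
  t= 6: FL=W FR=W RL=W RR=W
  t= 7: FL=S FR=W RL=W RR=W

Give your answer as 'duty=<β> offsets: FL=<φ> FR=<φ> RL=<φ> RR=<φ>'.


duty β = stance ticks per leg = 2
FL: stance ticks = 2; W→S at t=7 → φ=1
FR: stance ticks = 2; W→S at t=3 → φ=5
RL: stance ticks = 2; W→S at t=0 → φ=0
RR: stance ticks = 2; W→S at t=0 → φ=0

duty=2 offsets: FL=1 FR=5 RL=0 RR=0


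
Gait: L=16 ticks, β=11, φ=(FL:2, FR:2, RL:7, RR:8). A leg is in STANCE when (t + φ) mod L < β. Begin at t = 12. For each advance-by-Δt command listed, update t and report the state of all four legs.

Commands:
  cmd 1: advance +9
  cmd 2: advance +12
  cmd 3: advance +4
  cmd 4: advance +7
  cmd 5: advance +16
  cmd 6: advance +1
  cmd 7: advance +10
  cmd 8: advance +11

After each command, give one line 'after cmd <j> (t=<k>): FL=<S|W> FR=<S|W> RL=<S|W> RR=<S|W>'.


after cmd 1 (t=21): FL=S FR=S RL=W RR=W
after cmd 2 (t=33): FL=S FR=S RL=S RR=S
after cmd 3 (t=37): FL=S FR=S RL=W RR=W
after cmd 4 (t=44): FL=W FR=W RL=S RR=S
after cmd 5 (t=60): FL=W FR=W RL=S RR=S
after cmd 6 (t=61): FL=W FR=W RL=S RR=S
after cmd 7 (t=71): FL=S FR=S RL=W RR=W
after cmd 8 (t=82): FL=S FR=S RL=S RR=S

start t=12: FL=W FR=W RL=S RR=S
cmd 1: advance +9 → t=21, phase=(7,7,12,13) → FL=S FR=S RL=W RR=W
cmd 2: advance +12 → t=33, phase=(3,3,8,9) → FL=S FR=S RL=S RR=S
cmd 3: advance +4 → t=37, phase=(7,7,12,13) → FL=S FR=S RL=W RR=W
cmd 4: advance +7 → t=44, phase=(14,14,3,4) → FL=W FR=W RL=S RR=S
cmd 5: advance +16 → t=60, phase=(14,14,3,4) → FL=W FR=W RL=S RR=S
cmd 6: advance +1 → t=61, phase=(15,15,4,5) → FL=W FR=W RL=S RR=S
cmd 7: advance +10 → t=71, phase=(9,9,14,15) → FL=S FR=S RL=W RR=W
cmd 8: advance +11 → t=82, phase=(4,4,9,10) → FL=S FR=S RL=S RR=S


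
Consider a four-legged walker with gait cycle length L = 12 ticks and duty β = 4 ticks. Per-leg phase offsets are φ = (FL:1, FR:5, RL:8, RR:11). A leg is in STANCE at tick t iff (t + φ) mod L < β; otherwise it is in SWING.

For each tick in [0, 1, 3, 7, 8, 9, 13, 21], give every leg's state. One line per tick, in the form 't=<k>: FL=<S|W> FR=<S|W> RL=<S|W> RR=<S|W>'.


t=0: phase=(1,5,8,11) vs β=4 → FL=S FR=W RL=W RR=W
t=1: phase=(2,6,9,0) vs β=4 → FL=S FR=W RL=W RR=S
t=3: phase=(4,8,11,2) vs β=4 → FL=W FR=W RL=W RR=S
t=7: phase=(8,0,3,6) vs β=4 → FL=W FR=S RL=S RR=W
t=8: phase=(9,1,4,7) vs β=4 → FL=W FR=S RL=W RR=W
t=9: phase=(10,2,5,8) vs β=4 → FL=W FR=S RL=W RR=W
t=13: phase=(2,6,9,0) vs β=4 → FL=S FR=W RL=W RR=S
t=21: phase=(10,2,5,8) vs β=4 → FL=W FR=S RL=W RR=W

t=0: FL=S FR=W RL=W RR=W
t=1: FL=S FR=W RL=W RR=S
t=3: FL=W FR=W RL=W RR=S
t=7: FL=W FR=S RL=S RR=W
t=8: FL=W FR=S RL=W RR=W
t=9: FL=W FR=S RL=W RR=W
t=13: FL=S FR=W RL=W RR=S
t=21: FL=W FR=S RL=W RR=W


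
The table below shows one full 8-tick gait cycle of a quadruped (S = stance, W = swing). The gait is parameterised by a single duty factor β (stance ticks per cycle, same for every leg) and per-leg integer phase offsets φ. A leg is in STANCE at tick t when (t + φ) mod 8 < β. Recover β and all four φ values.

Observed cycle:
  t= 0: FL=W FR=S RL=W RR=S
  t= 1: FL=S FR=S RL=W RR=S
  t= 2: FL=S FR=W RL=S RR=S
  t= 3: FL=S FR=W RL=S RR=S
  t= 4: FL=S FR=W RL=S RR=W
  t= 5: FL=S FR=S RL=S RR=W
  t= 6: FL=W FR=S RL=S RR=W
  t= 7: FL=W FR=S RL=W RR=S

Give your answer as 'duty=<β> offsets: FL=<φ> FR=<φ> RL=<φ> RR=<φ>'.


duty β = stance ticks per leg = 5
FL: stance ticks = 5; W→S at t=1 → φ=7
FR: stance ticks = 5; W→S at t=5 → φ=3
RL: stance ticks = 5; W→S at t=2 → φ=6
RR: stance ticks = 5; W→S at t=7 → φ=1

duty=5 offsets: FL=7 FR=3 RL=6 RR=1


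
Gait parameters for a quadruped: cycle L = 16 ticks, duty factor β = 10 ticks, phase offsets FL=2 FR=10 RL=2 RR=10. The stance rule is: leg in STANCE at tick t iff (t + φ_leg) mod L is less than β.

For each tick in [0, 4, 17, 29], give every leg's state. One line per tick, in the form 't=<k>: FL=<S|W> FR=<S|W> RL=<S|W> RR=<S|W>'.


t=0: FL=S FR=W RL=S RR=W
t=4: FL=S FR=W RL=S RR=W
t=17: FL=S FR=W RL=S RR=W
t=29: FL=W FR=S RL=W RR=S

t=0: phase=(2,10,2,10) vs β=10 → FL=S FR=W RL=S RR=W
t=4: phase=(6,14,6,14) vs β=10 → FL=S FR=W RL=S RR=W
t=17: phase=(3,11,3,11) vs β=10 → FL=S FR=W RL=S RR=W
t=29: phase=(15,7,15,7) vs β=10 → FL=W FR=S RL=W RR=S


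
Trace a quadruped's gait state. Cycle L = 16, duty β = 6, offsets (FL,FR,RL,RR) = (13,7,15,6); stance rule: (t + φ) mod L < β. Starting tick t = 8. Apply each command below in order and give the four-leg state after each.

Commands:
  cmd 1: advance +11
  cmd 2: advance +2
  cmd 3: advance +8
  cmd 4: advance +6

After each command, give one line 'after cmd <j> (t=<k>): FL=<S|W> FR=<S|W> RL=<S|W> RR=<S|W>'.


after cmd 1 (t=19): FL=S FR=W RL=S RR=W
after cmd 2 (t=21): FL=S FR=W RL=S RR=W
after cmd 3 (t=29): FL=W FR=S RL=W RR=S
after cmd 4 (t=35): FL=S FR=W RL=S RR=W

start t=8: FL=S FR=W RL=W RR=W
cmd 1: advance +11 → t=19, phase=(0,10,2,9) → FL=S FR=W RL=S RR=W
cmd 2: advance +2 → t=21, phase=(2,12,4,11) → FL=S FR=W RL=S RR=W
cmd 3: advance +8 → t=29, phase=(10,4,12,3) → FL=W FR=S RL=W RR=S
cmd 4: advance +6 → t=35, phase=(0,10,2,9) → FL=S FR=W RL=S RR=W
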